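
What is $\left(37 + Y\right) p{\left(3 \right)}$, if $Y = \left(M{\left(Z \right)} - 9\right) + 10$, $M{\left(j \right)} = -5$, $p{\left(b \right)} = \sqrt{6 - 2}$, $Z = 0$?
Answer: $66$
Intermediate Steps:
$p{\left(b \right)} = 2$ ($p{\left(b \right)} = \sqrt{4} = 2$)
$Y = -4$ ($Y = \left(-5 - 9\right) + 10 = -14 + 10 = -4$)
$\left(37 + Y\right) p{\left(3 \right)} = \left(37 - 4\right) 2 = 33 \cdot 2 = 66$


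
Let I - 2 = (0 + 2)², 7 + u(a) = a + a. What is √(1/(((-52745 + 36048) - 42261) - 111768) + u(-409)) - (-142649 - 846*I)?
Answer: 147725 + I*√24046578008426/170726 ≈ 1.4773e+5 + 28.723*I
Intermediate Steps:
u(a) = -7 + 2*a (u(a) = -7 + (a + a) = -7 + 2*a)
I = 6 (I = 2 + (0 + 2)² = 2 + 2² = 2 + 4 = 6)
√(1/(((-52745 + 36048) - 42261) - 111768) + u(-409)) - (-142649 - 846*I) = √(1/(((-52745 + 36048) - 42261) - 111768) + (-7 + 2*(-409))) - (-142649 - 846*6) = √(1/((-16697 - 42261) - 111768) + (-7 - 818)) - (-142649 - 5076) = √(1/(-58958 - 111768) - 825) - 1*(-147725) = √(1/(-170726) - 825) + 147725 = √(-1/170726 - 825) + 147725 = √(-140848951/170726) + 147725 = I*√24046578008426/170726 + 147725 = 147725 + I*√24046578008426/170726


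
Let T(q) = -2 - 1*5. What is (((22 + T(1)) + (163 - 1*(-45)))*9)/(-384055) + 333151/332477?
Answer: 127281025966/127689454235 ≈ 0.99680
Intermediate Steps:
T(q) = -7 (T(q) = -2 - 5 = -7)
(((22 + T(1)) + (163 - 1*(-45)))*9)/(-384055) + 333151/332477 = (((22 - 7) + (163 - 1*(-45)))*9)/(-384055) + 333151/332477 = ((15 + (163 + 45))*9)*(-1/384055) + 333151*(1/332477) = ((15 + 208)*9)*(-1/384055) + 333151/332477 = (223*9)*(-1/384055) + 333151/332477 = 2007*(-1/384055) + 333151/332477 = -2007/384055 + 333151/332477 = 127281025966/127689454235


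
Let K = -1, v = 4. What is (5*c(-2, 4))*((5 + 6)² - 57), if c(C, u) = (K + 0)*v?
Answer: -1280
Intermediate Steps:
c(C, u) = -4 (c(C, u) = (-1 + 0)*4 = -1*4 = -4)
(5*c(-2, 4))*((5 + 6)² - 57) = (5*(-4))*((5 + 6)² - 57) = -20*(11² - 57) = -20*(121 - 57) = -20*64 = -1280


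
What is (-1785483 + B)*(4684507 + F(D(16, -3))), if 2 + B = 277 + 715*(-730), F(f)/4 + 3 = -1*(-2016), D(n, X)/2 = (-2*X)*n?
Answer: -10826475037322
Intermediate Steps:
D(n, X) = -4*X*n (D(n, X) = 2*((-2*X)*n) = 2*(-2*X*n) = -4*X*n)
F(f) = 8052 (F(f) = -12 + 4*(-1*(-2016)) = -12 + 4*2016 = -12 + 8064 = 8052)
B = -521675 (B = -2 + (277 + 715*(-730)) = -2 + (277 - 521950) = -2 - 521673 = -521675)
(-1785483 + B)*(4684507 + F(D(16, -3))) = (-1785483 - 521675)*(4684507 + 8052) = -2307158*4692559 = -10826475037322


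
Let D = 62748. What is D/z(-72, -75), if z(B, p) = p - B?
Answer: -20916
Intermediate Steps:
D/z(-72, -75) = 62748/(-75 - 1*(-72)) = 62748/(-75 + 72) = 62748/(-3) = 62748*(-⅓) = -20916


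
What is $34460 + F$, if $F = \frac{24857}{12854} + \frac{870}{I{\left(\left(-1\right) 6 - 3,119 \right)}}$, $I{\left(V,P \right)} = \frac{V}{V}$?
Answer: $\frac{454156677}{12854} \approx 35332.0$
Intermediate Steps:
$I{\left(V,P \right)} = 1$
$F = \frac{11207837}{12854}$ ($F = \frac{24857}{12854} + \frac{870}{1} = 24857 \cdot \frac{1}{12854} + 870 \cdot 1 = \frac{24857}{12854} + 870 = \frac{11207837}{12854} \approx 871.93$)
$34460 + F = 34460 + \frac{11207837}{12854} = \frac{454156677}{12854}$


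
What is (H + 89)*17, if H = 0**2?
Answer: 1513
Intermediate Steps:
H = 0
(H + 89)*17 = (0 + 89)*17 = 89*17 = 1513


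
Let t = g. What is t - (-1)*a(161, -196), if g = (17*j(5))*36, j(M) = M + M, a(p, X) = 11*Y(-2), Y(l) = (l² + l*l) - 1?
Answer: 6197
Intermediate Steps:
Y(l) = -1 + 2*l² (Y(l) = (l² + l²) - 1 = 2*l² - 1 = -1 + 2*l²)
a(p, X) = 77 (a(p, X) = 11*(-1 + 2*(-2)²) = 11*(-1 + 2*4) = 11*(-1 + 8) = 11*7 = 77)
j(M) = 2*M
g = 6120 (g = (17*(2*5))*36 = (17*10)*36 = 170*36 = 6120)
t = 6120
t - (-1)*a(161, -196) = 6120 - (-1)*77 = 6120 - 1*(-77) = 6120 + 77 = 6197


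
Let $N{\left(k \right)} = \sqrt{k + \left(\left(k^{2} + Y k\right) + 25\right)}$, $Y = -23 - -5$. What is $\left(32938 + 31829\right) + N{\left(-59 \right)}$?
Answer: $64767 + 3 \sqrt{501} \approx 64834.0$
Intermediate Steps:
$Y = -18$ ($Y = -23 + \left(-1 + 6\right) = -23 + 5 = -18$)
$N{\left(k \right)} = \sqrt{25 + k^{2} - 17 k}$ ($N{\left(k \right)} = \sqrt{k + \left(\left(k^{2} - 18 k\right) + 25\right)} = \sqrt{k + \left(25 + k^{2} - 18 k\right)} = \sqrt{25 + k^{2} - 17 k}$)
$\left(32938 + 31829\right) + N{\left(-59 \right)} = \left(32938 + 31829\right) + \sqrt{25 + \left(-59\right)^{2} - -1003} = 64767 + \sqrt{25 + 3481 + 1003} = 64767 + \sqrt{4509} = 64767 + 3 \sqrt{501}$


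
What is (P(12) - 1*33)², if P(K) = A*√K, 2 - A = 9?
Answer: 1677 + 924*√3 ≈ 3277.4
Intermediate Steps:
A = -7 (A = 2 - 1*9 = 2 - 9 = -7)
P(K) = -7*√K
(P(12) - 1*33)² = (-14*√3 - 1*33)² = (-14*√3 - 33)² = (-33 - 14*√3)²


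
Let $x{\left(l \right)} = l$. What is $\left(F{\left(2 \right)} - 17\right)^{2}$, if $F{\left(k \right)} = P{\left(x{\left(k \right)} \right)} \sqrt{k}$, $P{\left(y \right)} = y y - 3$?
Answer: $\left(17 - \sqrt{2}\right)^{2} \approx 242.92$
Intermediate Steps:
$P{\left(y \right)} = -3 + y^{2}$ ($P{\left(y \right)} = y^{2} - 3 = -3 + y^{2}$)
$F{\left(k \right)} = \sqrt{k} \left(-3 + k^{2}\right)$ ($F{\left(k \right)} = \left(-3 + k^{2}\right) \sqrt{k} = \sqrt{k} \left(-3 + k^{2}\right)$)
$\left(F{\left(2 \right)} - 17\right)^{2} = \left(\sqrt{2} \left(-3 + 2^{2}\right) - 17\right)^{2} = \left(\sqrt{2} \left(-3 + 4\right) - 17\right)^{2} = \left(\sqrt{2} \cdot 1 - 17\right)^{2} = \left(\sqrt{2} - 17\right)^{2} = \left(-17 + \sqrt{2}\right)^{2}$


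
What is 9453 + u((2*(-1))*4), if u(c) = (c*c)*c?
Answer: 8941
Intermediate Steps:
u(c) = c³ (u(c) = c²*c = c³)
9453 + u((2*(-1))*4) = 9453 + ((2*(-1))*4)³ = 9453 + (-2*4)³ = 9453 + (-8)³ = 9453 - 512 = 8941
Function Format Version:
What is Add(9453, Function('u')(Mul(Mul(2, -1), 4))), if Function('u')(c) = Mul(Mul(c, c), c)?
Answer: 8941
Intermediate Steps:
Function('u')(c) = Pow(c, 3) (Function('u')(c) = Mul(Pow(c, 2), c) = Pow(c, 3))
Add(9453, Function('u')(Mul(Mul(2, -1), 4))) = Add(9453, Pow(Mul(Mul(2, -1), 4), 3)) = Add(9453, Pow(Mul(-2, 4), 3)) = Add(9453, Pow(-8, 3)) = Add(9453, -512) = 8941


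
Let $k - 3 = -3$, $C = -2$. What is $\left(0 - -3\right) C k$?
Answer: $0$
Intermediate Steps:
$k = 0$ ($k = 3 - 3 = 0$)
$\left(0 - -3\right) C k = \left(0 - -3\right) \left(-2\right) 0 = \left(0 + 3\right) \left(-2\right) 0 = 3 \left(-2\right) 0 = \left(-6\right) 0 = 0$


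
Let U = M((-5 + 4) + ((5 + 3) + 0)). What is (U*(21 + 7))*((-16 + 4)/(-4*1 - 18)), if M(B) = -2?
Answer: -336/11 ≈ -30.545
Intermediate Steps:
U = -2
(U*(21 + 7))*((-16 + 4)/(-4*1 - 18)) = (-2*(21 + 7))*((-16 + 4)/(-4*1 - 18)) = (-2*28)*(-12/(-4 - 18)) = -(-672)/(-22) = -(-672)*(-1)/22 = -56*6/11 = -336/11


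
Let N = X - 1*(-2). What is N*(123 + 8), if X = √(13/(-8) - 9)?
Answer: 262 + 131*I*√170/4 ≈ 262.0 + 427.01*I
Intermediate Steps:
X = I*√170/4 (X = √(13*(-⅛) - 9) = √(-13/8 - 9) = √(-85/8) = I*√170/4 ≈ 3.2596*I)
N = 2 + I*√170/4 (N = I*√170/4 - 1*(-2) = I*√170/4 + 2 = 2 + I*√170/4 ≈ 2.0 + 3.2596*I)
N*(123 + 8) = (2 + I*√170/4)*(123 + 8) = (2 + I*√170/4)*131 = 262 + 131*I*√170/4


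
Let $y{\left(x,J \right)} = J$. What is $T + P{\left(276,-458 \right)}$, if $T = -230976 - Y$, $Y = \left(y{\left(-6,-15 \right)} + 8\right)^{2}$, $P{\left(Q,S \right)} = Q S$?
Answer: $-357433$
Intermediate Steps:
$Y = 49$ ($Y = \left(-15 + 8\right)^{2} = \left(-7\right)^{2} = 49$)
$T = -231025$ ($T = -230976 - 49 = -231025$)
$T + P{\left(276,-458 \right)} = -231025 + 276 \left(-458\right) = -231025 - 126408 = -357433$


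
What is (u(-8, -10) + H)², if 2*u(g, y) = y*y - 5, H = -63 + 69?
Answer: 11449/4 ≈ 2862.3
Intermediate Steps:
H = 6
u(g, y) = -5/2 + y²/2 (u(g, y) = (y*y - 5)/2 = (y² - 5)/2 = (-5 + y²)/2 = -5/2 + y²/2)
(u(-8, -10) + H)² = ((-5/2 + (½)*(-10)²) + 6)² = ((-5/2 + (½)*100) + 6)² = ((-5/2 + 50) + 6)² = (95/2 + 6)² = (107/2)² = 11449/4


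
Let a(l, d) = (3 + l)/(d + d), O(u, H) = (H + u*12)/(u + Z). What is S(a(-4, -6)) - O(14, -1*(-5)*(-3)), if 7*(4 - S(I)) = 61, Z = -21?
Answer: 120/7 ≈ 17.143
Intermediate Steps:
O(u, H) = (H + 12*u)/(-21 + u) (O(u, H) = (H + u*12)/(u - 21) = (H + 12*u)/(-21 + u))
a(l, d) = (3 + l)/(2*d) (a(l, d) = (3 + l)/((2*d)) = (3 + l)*(1/(2*d)) = (3 + l)/(2*d))
S(I) = -33/7 (S(I) = 4 - ⅐*61 = 4 - 61/7 = -33/7)
S(a(-4, -6)) - O(14, -1*(-5)*(-3)) = -33/7 - (-1*(-5)*(-3) + 12*14)/(-21 + 14) = -33/7 - (5*(-3) + 168)/(-7) = -33/7 - (-1)*(-15 + 168)/7 = -33/7 - (-1)*153/7 = -33/7 - 1*(-153/7) = -33/7 + 153/7 = 120/7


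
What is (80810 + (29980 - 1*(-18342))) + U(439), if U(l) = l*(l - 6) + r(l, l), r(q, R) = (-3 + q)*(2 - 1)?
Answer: 319655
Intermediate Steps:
r(q, R) = -3 + q (r(q, R) = (-3 + q)*1 = -3 + q)
U(l) = -3 + l + l*(-6 + l) (U(l) = l*(l - 6) + (-3 + l) = l*(-6 + l) + (-3 + l) = -3 + l + l*(-6 + l))
(80810 + (29980 - 1*(-18342))) + U(439) = (80810 + (29980 - 1*(-18342))) + (-3 + 439² - 5*439) = (80810 + (29980 + 18342)) + (-3 + 192721 - 2195) = (80810 + 48322) + 190523 = 129132 + 190523 = 319655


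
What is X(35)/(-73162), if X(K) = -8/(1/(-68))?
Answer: -272/36581 ≈ -0.0074356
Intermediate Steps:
X(K) = 544 (X(K) = -8/(-1/68) = -8*(-68) = 544)
X(35)/(-73162) = 544/(-73162) = 544*(-1/73162) = -272/36581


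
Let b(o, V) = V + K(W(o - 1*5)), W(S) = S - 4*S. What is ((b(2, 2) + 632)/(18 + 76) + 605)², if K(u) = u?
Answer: 3307745169/8836 ≈ 3.7435e+5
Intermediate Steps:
W(S) = -3*S
b(o, V) = 15 + V - 3*o (b(o, V) = V - 3*(o - 1*5) = V - 3*(o - 5) = V - 3*(-5 + o) = V + (15 - 3*o) = 15 + V - 3*o)
((b(2, 2) + 632)/(18 + 76) + 605)² = (((15 + 2 - 3*2) + 632)/(18 + 76) + 605)² = (((15 + 2 - 6) + 632)/94 + 605)² = ((11 + 632)*(1/94) + 605)² = (643*(1/94) + 605)² = (643/94 + 605)² = (57513/94)² = 3307745169/8836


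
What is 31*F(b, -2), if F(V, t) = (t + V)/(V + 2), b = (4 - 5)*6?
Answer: 62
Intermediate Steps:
b = -6 (b = -1*6 = -6)
F(V, t) = (V + t)/(2 + V)
31*F(b, -2) = 31*((-6 - 2)/(2 - 6)) = 31*(-8/(-4)) = 31*(-¼*(-8)) = 31*2 = 62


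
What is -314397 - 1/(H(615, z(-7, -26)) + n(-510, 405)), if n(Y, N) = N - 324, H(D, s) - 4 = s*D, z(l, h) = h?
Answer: -5000484284/15905 ≈ -3.1440e+5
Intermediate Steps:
H(D, s) = 4 + D*s (H(D, s) = 4 + s*D = 4 + D*s)
n(Y, N) = -324 + N
-314397 - 1/(H(615, z(-7, -26)) + n(-510, 405)) = -314397 - 1/((4 + 615*(-26)) + (-324 + 405)) = -314397 - 1/((4 - 15990) + 81) = -314397 - 1/(-15986 + 81) = -314397 - 1/(-15905) = -314397 - 1*(-1/15905) = -314397 + 1/15905 = -5000484284/15905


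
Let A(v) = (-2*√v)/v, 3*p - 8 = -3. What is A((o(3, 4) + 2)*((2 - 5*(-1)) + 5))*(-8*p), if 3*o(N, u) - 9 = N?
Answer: 20*√2/9 ≈ 3.1427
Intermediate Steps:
p = 5/3 (p = 8/3 + (⅓)*(-3) = 8/3 - 1 = 5/3 ≈ 1.6667)
o(N, u) = 3 + N/3
A(v) = -2/√v
A((o(3, 4) + 2)*((2 - 5*(-1)) + 5))*(-8*p) = (-2*1/(√((2 - 5*(-1)) + 5)*√((3 + (⅓)*3) + 2)))*(-8*5/3) = -2*1/(√((2 + 5) + 5)*√((3 + 1) + 2))*(-40/3) = -2*1/(√(4 + 2)*√(7 + 5))*(-40/3) = -2*√2/12*(-40/3) = -√2/6*(-40/3) = 20*√2/9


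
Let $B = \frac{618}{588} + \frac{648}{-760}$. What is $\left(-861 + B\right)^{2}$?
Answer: $\frac{64225205767969}{86676100} \approx 7.4098 \cdot 10^{5}$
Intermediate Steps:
$B = \frac{1847}{9310}$ ($B = 618 \cdot \frac{1}{588} + 648 \left(- \frac{1}{760}\right) = \frac{103}{98} - \frac{81}{95} = \frac{1847}{9310} \approx 0.19839$)
$\left(-861 + B\right)^{2} = \left(-861 + \frac{1847}{9310}\right)^{2} = \left(- \frac{8014063}{9310}\right)^{2} = \frac{64225205767969}{86676100}$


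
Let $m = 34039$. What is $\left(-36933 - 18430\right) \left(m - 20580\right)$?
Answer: $-745130617$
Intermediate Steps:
$\left(-36933 - 18430\right) \left(m - 20580\right) = \left(-36933 - 18430\right) \left(34039 - 20580\right) = \left(-55363\right) 13459 = -745130617$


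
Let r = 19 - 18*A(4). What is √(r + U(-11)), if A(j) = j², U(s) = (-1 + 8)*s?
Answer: I*√346 ≈ 18.601*I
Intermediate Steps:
U(s) = 7*s
r = -269 (r = 19 - 18*4² = 19 - 18*16 = 19 - 288 = -269)
√(r + U(-11)) = √(-269 + 7*(-11)) = √(-269 - 77) = √(-346) = I*√346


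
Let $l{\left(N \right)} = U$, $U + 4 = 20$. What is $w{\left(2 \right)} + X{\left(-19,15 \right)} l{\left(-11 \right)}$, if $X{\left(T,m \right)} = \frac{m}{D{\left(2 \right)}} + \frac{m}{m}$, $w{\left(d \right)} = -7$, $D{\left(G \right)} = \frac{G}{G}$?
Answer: $249$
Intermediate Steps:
$D{\left(G \right)} = 1$
$U = 16$ ($U = -4 + 20 = 16$)
$l{\left(N \right)} = 16$
$X{\left(T,m \right)} = 1 + m$ ($X{\left(T,m \right)} = \frac{m}{1} + \frac{m}{m} = m 1 + 1 = m + 1 = 1 + m$)
$w{\left(2 \right)} + X{\left(-19,15 \right)} l{\left(-11 \right)} = -7 + \left(1 + 15\right) 16 = -7 + 16 \cdot 16 = -7 + 256 = 249$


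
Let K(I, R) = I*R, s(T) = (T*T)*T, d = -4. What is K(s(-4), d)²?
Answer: 65536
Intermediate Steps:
s(T) = T³ (s(T) = T²*T = T³)
K(s(-4), d)² = ((-4)³*(-4))² = (-64*(-4))² = 256² = 65536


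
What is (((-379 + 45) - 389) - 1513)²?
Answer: 4999696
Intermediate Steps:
(((-379 + 45) - 389) - 1513)² = ((-334 - 389) - 1513)² = (-723 - 1513)² = (-2236)² = 4999696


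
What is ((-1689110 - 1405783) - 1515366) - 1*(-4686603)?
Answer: 76344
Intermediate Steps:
((-1689110 - 1405783) - 1515366) - 1*(-4686603) = (-3094893 - 1515366) + 4686603 = -4610259 + 4686603 = 76344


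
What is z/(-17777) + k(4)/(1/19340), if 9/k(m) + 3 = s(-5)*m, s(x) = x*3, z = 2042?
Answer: -343821474/124439 ≈ -2763.0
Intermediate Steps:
s(x) = 3*x
k(m) = 9/(-3 - 15*m) (k(m) = 9/(-3 + (3*(-5))*m) = 9/(-3 - 15*m))
z/(-17777) + k(4)/(1/19340) = 2042/(-17777) + (-3/(1 + 5*4))/(1/19340) = 2042*(-1/17777) + (-3/(1 + 20))/(1/19340) = -2042/17777 - 3/21*19340 = -2042/17777 - 3*1/21*19340 = -2042/17777 - ⅐*19340 = -2042/17777 - 19340/7 = -343821474/124439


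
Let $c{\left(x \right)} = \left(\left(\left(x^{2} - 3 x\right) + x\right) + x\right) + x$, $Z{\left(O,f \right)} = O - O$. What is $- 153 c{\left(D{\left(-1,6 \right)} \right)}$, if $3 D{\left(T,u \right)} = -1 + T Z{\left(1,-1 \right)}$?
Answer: $-17$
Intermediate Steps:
$Z{\left(O,f \right)} = 0$
$D{\left(T,u \right)} = - \frac{1}{3}$ ($D{\left(T,u \right)} = \frac{-1 + T 0}{3} = \frac{-1 + 0}{3} = \frac{1}{3} \left(-1\right) = - \frac{1}{3}$)
$c{\left(x \right)} = x^{2}$ ($c{\left(x \right)} = \left(\left(x^{2} - 2 x\right) + x\right) + x = \left(x^{2} - x\right) + x = x^{2}$)
$- 153 c{\left(D{\left(-1,6 \right)} \right)} = - 153 \left(- \frac{1}{3}\right)^{2} = \left(-153\right) \frac{1}{9} = -17$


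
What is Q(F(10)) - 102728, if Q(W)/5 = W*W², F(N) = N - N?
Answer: -102728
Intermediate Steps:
F(N) = 0
Q(W) = 5*W³ (Q(W) = 5*(W*W²) = 5*W³)
Q(F(10)) - 102728 = 5*0³ - 102728 = 5*0 - 102728 = 0 - 102728 = -102728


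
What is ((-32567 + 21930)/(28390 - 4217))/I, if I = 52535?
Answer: -10637/1269928555 ≈ -8.3761e-6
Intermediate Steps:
((-32567 + 21930)/(28390 - 4217))/I = ((-32567 + 21930)/(28390 - 4217))/52535 = -10637/24173*(1/52535) = -10637*1/24173*(1/52535) = -10637/24173*1/52535 = -10637/1269928555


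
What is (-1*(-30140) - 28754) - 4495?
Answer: -3109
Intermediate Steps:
(-1*(-30140) - 28754) - 4495 = (30140 - 28754) - 4495 = 1386 - 4495 = -3109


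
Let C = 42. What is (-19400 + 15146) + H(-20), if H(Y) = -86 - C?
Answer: -4382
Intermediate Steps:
H(Y) = -128 (H(Y) = -86 - 1*42 = -86 - 42 = -128)
(-19400 + 15146) + H(-20) = (-19400 + 15146) - 128 = -4254 - 128 = -4382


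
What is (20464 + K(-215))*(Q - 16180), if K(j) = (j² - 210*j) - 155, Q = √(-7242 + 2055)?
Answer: -1807047120 + 111684*I*√5187 ≈ -1.807e+9 + 8.0436e+6*I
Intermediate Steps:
Q = I*√5187 (Q = √(-5187) = I*√5187 ≈ 72.021*I)
K(j) = -155 + j² - 210*j
(20464 + K(-215))*(Q - 16180) = (20464 + (-155 + (-215)² - 210*(-215)))*(I*√5187 - 16180) = (20464 + (-155 + 46225 + 45150))*(-16180 + I*√5187) = (20464 + 91220)*(-16180 + I*√5187) = 111684*(-16180 + I*√5187) = -1807047120 + 111684*I*√5187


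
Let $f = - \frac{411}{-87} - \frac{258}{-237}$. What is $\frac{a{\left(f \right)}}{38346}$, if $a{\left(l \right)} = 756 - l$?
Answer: $\frac{572893}{29283562} \approx 0.019564$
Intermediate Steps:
$f = \frac{13317}{2291}$ ($f = \left(-411\right) \left(- \frac{1}{87}\right) - - \frac{86}{79} = \frac{137}{29} + \frac{86}{79} = \frac{13317}{2291} \approx 5.8127$)
$\frac{a{\left(f \right)}}{38346} = \frac{756 - \frac{13317}{2291}}{38346} = \left(756 - \frac{13317}{2291}\right) \frac{1}{38346} = \frac{1718679}{2291} \cdot \frac{1}{38346} = \frac{572893}{29283562}$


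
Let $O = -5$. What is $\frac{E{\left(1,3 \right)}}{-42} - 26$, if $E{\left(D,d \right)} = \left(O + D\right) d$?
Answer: $- \frac{180}{7} \approx -25.714$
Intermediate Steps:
$E{\left(D,d \right)} = d \left(-5 + D\right)$ ($E{\left(D,d \right)} = \left(-5 + D\right) d = d \left(-5 + D\right)$)
$\frac{E{\left(1,3 \right)}}{-42} - 26 = \frac{3 \left(-5 + 1\right)}{-42} - 26 = 3 \left(-4\right) \left(- \frac{1}{42}\right) - 26 = \left(-12\right) \left(- \frac{1}{42}\right) - 26 = \frac{2}{7} - 26 = - \frac{180}{7}$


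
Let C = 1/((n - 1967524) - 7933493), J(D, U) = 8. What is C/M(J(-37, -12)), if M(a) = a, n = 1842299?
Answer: -1/64469744 ≈ -1.5511e-8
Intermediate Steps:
C = -1/8058718 (C = 1/((1842299 - 1967524) - 7933493) = 1/(-125225 - 7933493) = 1/(-8058718) = -1/8058718 ≈ -1.2409e-7)
C/M(J(-37, -12)) = -1/8058718/8 = -1/8058718*⅛ = -1/64469744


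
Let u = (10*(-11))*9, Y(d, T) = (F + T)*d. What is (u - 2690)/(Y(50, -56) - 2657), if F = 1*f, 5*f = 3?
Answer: 3680/5427 ≈ 0.67809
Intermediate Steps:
f = 3/5 (f = (1/5)*3 = 3/5 ≈ 0.60000)
F = 3/5 (F = 1*(3/5) = 3/5 ≈ 0.60000)
Y(d, T) = d*(3/5 + T) (Y(d, T) = (3/5 + T)*d = d*(3/5 + T))
u = -990 (u = -110*9 = -990)
(u - 2690)/(Y(50, -56) - 2657) = (-990 - 2690)/((1/5)*50*(3 + 5*(-56)) - 2657) = -3680/((1/5)*50*(3 - 280) - 2657) = -3680/((1/5)*50*(-277) - 2657) = -3680/(-2770 - 2657) = -3680/(-5427) = -3680*(-1/5427) = 3680/5427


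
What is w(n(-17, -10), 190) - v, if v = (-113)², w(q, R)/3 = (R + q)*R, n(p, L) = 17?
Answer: 105221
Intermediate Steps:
w(q, R) = 3*R*(R + q) (w(q, R) = 3*((R + q)*R) = 3*(R*(R + q)) = 3*R*(R + q))
v = 12769
w(n(-17, -10), 190) - v = 3*190*(190 + 17) - 1*12769 = 3*190*207 - 12769 = 117990 - 12769 = 105221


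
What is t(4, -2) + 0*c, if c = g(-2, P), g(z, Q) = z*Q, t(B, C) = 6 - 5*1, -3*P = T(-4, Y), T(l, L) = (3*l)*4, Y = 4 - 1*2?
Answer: 1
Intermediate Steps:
Y = 2 (Y = 4 - 2 = 2)
T(l, L) = 12*l
P = 16 (P = -4*(-4) = -⅓*(-48) = 16)
t(B, C) = 1 (t(B, C) = 6 - 5 = 1)
g(z, Q) = Q*z
c = -32 (c = 16*(-2) = -32)
t(4, -2) + 0*c = 1 + 0*(-32) = 1 + 0 = 1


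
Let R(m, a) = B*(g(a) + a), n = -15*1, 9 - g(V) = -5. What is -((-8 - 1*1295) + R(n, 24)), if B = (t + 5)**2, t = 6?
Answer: -3295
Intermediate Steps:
g(V) = 14 (g(V) = 9 - 1*(-5) = 9 + 5 = 14)
n = -15
B = 121 (B = (6 + 5)**2 = 11**2 = 121)
R(m, a) = 1694 + 121*a (R(m, a) = 121*(14 + a) = 1694 + 121*a)
-((-8 - 1*1295) + R(n, 24)) = -((-8 - 1*1295) + (1694 + 121*24)) = -((-8 - 1295) + (1694 + 2904)) = -(-1303 + 4598) = -1*3295 = -3295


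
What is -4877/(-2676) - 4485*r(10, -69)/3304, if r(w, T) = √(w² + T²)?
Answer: 4877/2676 - 4485*√4861/3304 ≈ -92.820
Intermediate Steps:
r(w, T) = √(T² + w²)
-4877/(-2676) - 4485*r(10, -69)/3304 = -4877/(-2676) - 4485*√((-69)² + 10²)/3304 = -4877*(-1/2676) - 4485*√(4761 + 100)/3304 = 4877/2676 - 4485*√4861/3304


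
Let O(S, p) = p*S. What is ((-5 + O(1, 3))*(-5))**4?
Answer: 10000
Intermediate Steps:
O(S, p) = S*p
((-5 + O(1, 3))*(-5))**4 = ((-5 + 1*3)*(-5))**4 = ((-5 + 3)*(-5))**4 = (-2*(-5))**4 = 10**4 = 10000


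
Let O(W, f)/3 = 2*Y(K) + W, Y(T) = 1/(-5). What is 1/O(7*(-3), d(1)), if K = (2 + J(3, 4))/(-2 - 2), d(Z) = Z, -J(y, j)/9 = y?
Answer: -5/321 ≈ -0.015576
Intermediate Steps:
J(y, j) = -9*y
K = 25/4 (K = (2 - 9*3)/(-2 - 2) = (2 - 27)/(-4) = -25*(-¼) = 25/4 ≈ 6.2500)
Y(T) = -⅕
O(W, f) = -6/5 + 3*W (O(W, f) = 3*(2*(-⅕) + W) = 3*(-⅖ + W) = -6/5 + 3*W)
1/O(7*(-3), d(1)) = 1/(-6/5 + 3*(7*(-3))) = 1/(-6/5 + 3*(-21)) = 1/(-6/5 - 63) = 1/(-321/5) = -5/321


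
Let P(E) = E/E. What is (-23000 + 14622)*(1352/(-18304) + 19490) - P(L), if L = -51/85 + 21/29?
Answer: -14369220991/88 ≈ -1.6329e+8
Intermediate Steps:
L = 18/145 (L = -51*1/85 + 21*(1/29) = -⅗ + 21/29 = 18/145 ≈ 0.12414)
P(E) = 1
(-23000 + 14622)*(1352/(-18304) + 19490) - P(L) = (-23000 + 14622)*(1352/(-18304) + 19490) - 1*1 = -8378*(1352*(-1/18304) + 19490) - 1 = -8378*(-13/176 + 19490) - 1 = -8378*3430227/176 - 1 = -14369220903/88 - 1 = -14369220991/88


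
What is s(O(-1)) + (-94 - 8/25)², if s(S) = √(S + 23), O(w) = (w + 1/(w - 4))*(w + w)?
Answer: 5560164/625 + √635/5 ≈ 8901.3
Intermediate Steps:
O(w) = 2*w*(w + 1/(-4 + w)) (O(w) = (w + 1/(-4 + w))*(2*w) = 2*w*(w + 1/(-4 + w)))
s(S) = √(23 + S)
s(O(-1)) + (-94 - 8/25)² = √(23 + 2*(-1)*(1 + (-1)² - 4*(-1))/(-4 - 1)) + (-94 - 8/25)² = √(23 + 2*(-1)*(1 + 1 + 4)/(-5)) + (-94 - 8*1/25)² = √(23 + 2*(-1)*(-⅕)*6) + (-94 - 8/25)² = √(23 + 12/5) + (-2358/25)² = √(127/5) + 5560164/625 = √635/5 + 5560164/625 = 5560164/625 + √635/5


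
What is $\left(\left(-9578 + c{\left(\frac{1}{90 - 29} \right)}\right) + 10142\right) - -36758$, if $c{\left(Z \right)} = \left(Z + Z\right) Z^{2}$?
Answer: $\frac{8471384884}{226981} \approx 37322.0$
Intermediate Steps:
$c{\left(Z \right)} = 2 Z^{3}$ ($c{\left(Z \right)} = 2 Z Z^{2} = 2 Z^{3}$)
$\left(\left(-9578 + c{\left(\frac{1}{90 - 29} \right)}\right) + 10142\right) - -36758 = \left(\left(-9578 + 2 \left(\frac{1}{90 - 29}\right)^{3}\right) + 10142\right) - -36758 = \left(\left(-9578 + 2 \left(\frac{1}{61}\right)^{3}\right) + 10142\right) + 36758 = \left(\left(-9578 + \frac{2}{226981}\right) + 10142\right) + 36758 = \left(- \frac{2174024016}{226981} + 10142\right) + 36758 = \frac{128017286}{226981} + 36758 = \frac{8471384884}{226981}$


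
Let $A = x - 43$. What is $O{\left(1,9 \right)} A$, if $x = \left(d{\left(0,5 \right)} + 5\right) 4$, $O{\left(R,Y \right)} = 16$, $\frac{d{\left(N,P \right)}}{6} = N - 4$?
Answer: $-1904$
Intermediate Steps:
$d{\left(N,P \right)} = -24 + 6 N$ ($d{\left(N,P \right)} = 6 \left(N - 4\right) = 6 \left(-4 + N\right) = -24 + 6 N$)
$x = -76$ ($x = \left(\left(-24 + 6 \cdot 0\right) + 5\right) 4 = \left(\left(-24 + 0\right) + 5\right) 4 = \left(-24 + 5\right) 4 = \left(-19\right) 4 = -76$)
$A = -119$ ($A = -76 - 43 = -119$)
$O{\left(1,9 \right)} A = 16 \left(-119\right) = -1904$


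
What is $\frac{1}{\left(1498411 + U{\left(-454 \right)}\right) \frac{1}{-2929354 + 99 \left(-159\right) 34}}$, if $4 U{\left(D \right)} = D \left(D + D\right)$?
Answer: $- \frac{3464548}{1601469} \approx -2.1634$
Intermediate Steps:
$U{\left(D \right)} = \frac{D^{2}}{2}$ ($U{\left(D \right)} = \frac{D \left(D + D\right)}{4} = \frac{D 2 D}{4} = \frac{2 D^{2}}{4} = \frac{D^{2}}{2}$)
$\frac{1}{\left(1498411 + U{\left(-454 \right)}\right) \frac{1}{-2929354 + 99 \left(-159\right) 34}} = \frac{1}{\left(1498411 + \frac{\left(-454\right)^{2}}{2}\right) \frac{1}{-2929354 + 99 \left(-159\right) 34}} = \frac{1}{\left(1498411 + \frac{1}{2} \cdot 206116\right) \frac{1}{-2929354 - 535194}} = \frac{1}{\left(1498411 + 103058\right) \frac{1}{-2929354 - 535194}} = \frac{1}{1601469 \frac{1}{-3464548}} = \frac{1}{1601469 \left(- \frac{1}{3464548}\right)} = \frac{1}{- \frac{1601469}{3464548}} = - \frac{3464548}{1601469}$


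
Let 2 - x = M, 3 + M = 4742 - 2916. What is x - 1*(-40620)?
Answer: 38799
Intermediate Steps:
M = 1823 (M = -3 + (4742 - 2916) = -3 + 1826 = 1823)
x = -1821 (x = 2 - 1*1823 = 2 - 1823 = -1821)
x - 1*(-40620) = -1821 - 1*(-40620) = -1821 + 40620 = 38799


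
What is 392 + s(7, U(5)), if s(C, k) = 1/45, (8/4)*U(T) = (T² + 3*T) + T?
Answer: 17641/45 ≈ 392.02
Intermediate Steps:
U(T) = T²/2 + 2*T (U(T) = ((T² + 3*T) + T)/2 = (T² + 4*T)/2 = T²/2 + 2*T)
s(C, k) = 1/45
392 + s(7, U(5)) = 392 + 1/45 = 17641/45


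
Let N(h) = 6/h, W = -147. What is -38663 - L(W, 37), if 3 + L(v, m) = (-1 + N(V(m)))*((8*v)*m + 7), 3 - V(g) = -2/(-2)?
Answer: 48350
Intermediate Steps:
V(g) = 2 (V(g) = 3 - (-2)/(-2) = 3 - (-2)*(-1)/2 = 3 - 1*1 = 3 - 1 = 2)
L(v, m) = 11 + 16*m*v (L(v, m) = -3 + (-1 + 6/2)*((8*v)*m + 7) = -3 + (-1 + 6*(½))*(8*m*v + 7) = -3 + (-1 + 3)*(7 + 8*m*v) = -3 + 2*(7 + 8*m*v) = -3 + (14 + 16*m*v) = 11 + 16*m*v)
-38663 - L(W, 37) = -38663 - (11 + 16*37*(-147)) = -38663 - (11 - 87024) = -38663 - 1*(-87013) = -38663 + 87013 = 48350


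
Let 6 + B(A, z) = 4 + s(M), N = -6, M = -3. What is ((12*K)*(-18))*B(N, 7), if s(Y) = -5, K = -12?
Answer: -18144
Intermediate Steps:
B(A, z) = -7 (B(A, z) = -6 + (4 - 5) = -6 - 1 = -7)
((12*K)*(-18))*B(N, 7) = ((12*(-12))*(-18))*(-7) = -144*(-18)*(-7) = 2592*(-7) = -18144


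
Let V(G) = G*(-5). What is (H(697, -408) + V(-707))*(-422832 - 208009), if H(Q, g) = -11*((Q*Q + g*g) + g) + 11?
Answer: 4521217890929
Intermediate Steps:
V(G) = -5*G
H(Q, g) = 11 - 11*g - 11*Q² - 11*g² (H(Q, g) = -11*((Q² + g²) + g) + 11 = -11*(g + Q² + g²) + 11 = (-11*g - 11*Q² - 11*g²) + 11 = 11 - 11*g - 11*Q² - 11*g²)
(H(697, -408) + V(-707))*(-422832 - 208009) = ((11 - 11*(-408) - 11*697² - 11*(-408)²) - 5*(-707))*(-422832 - 208009) = ((11 + 4488 - 11*485809 - 11*166464) + 3535)*(-630841) = ((11 + 4488 - 5343899 - 1831104) + 3535)*(-630841) = (-7170504 + 3535)*(-630841) = -7166969*(-630841) = 4521217890929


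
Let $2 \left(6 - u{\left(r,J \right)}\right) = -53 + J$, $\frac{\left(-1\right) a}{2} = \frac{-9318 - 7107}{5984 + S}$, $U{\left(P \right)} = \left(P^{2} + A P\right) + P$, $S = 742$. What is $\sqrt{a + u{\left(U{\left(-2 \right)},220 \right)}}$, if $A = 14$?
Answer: $\frac{i \sqrt{365008810}}{2242} \approx 8.5215 i$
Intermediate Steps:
$U{\left(P \right)} = P^{2} + 15 P$ ($U{\left(P \right)} = \left(P^{2} + 14 P\right) + P = P^{2} + 15 P$)
$a = \frac{5475}{1121}$ ($a = - 2 \frac{-9318 - 7107}{5984 + 742} = - 2 \left(- \frac{16425}{6726}\right) = - 2 \left(\left(-16425\right) \frac{1}{6726}\right) = \left(-2\right) \left(- \frac{5475}{2242}\right) = \frac{5475}{1121} \approx 4.884$)
$u{\left(r,J \right)} = \frac{65}{2} - \frac{J}{2}$ ($u{\left(r,J \right)} = 6 - \frac{-53 + J}{2} = 6 - \left(- \frac{53}{2} + \frac{J}{2}\right) = \frac{65}{2} - \frac{J}{2}$)
$\sqrt{a + u{\left(U{\left(-2 \right)},220 \right)}} = \sqrt{\frac{5475}{1121} + \left(\frac{65}{2} - 110\right)} = \sqrt{\frac{5475}{1121} - \frac{155}{2}} = \sqrt{- \frac{162805}{2242}} = \frac{i \sqrt{365008810}}{2242}$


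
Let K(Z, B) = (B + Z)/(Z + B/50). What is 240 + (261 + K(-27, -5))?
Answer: 136091/271 ≈ 502.18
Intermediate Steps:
K(Z, B) = (B + Z)/(Z + B/50) (K(Z, B) = (B + Z)/(Z + B*(1/50)) = (B + Z)/(Z + B/50))
240 + (261 + K(-27, -5)) = 240 + (261 + 50*(-5 - 27)/(-5 + 50*(-27))) = 240 + (261 + 50*(-32)/(-5 - 1350)) = 240 + (261 + 50*(-32)/(-1355)) = 240 + (261 + 50*(-1/1355)*(-32)) = 240 + (261 + 320/271) = 240 + 71051/271 = 136091/271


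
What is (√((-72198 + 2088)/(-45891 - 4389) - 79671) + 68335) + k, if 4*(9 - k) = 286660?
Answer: -3321 + 3*I*√6216389169/838 ≈ -3321.0 + 282.26*I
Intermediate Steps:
k = -71656 (k = 9 - ¼*286660 = 9 - 71665 = -71656)
(√((-72198 + 2088)/(-45891 - 4389) - 79671) + 68335) + k = (√((-72198 + 2088)/(-45891 - 4389) - 79671) + 68335) - 71656 = (√(-70110/(-50280) - 79671) + 68335) - 71656 = (√(-70110*(-1/50280) - 79671) + 68335) - 71656 = (√(2337/1676 - 79671) + 68335) - 71656 = (√(-133526259/1676) + 68335) - 71656 = (3*I*√6216389169/838 + 68335) - 71656 = (68335 + 3*I*√6216389169/838) - 71656 = -3321 + 3*I*√6216389169/838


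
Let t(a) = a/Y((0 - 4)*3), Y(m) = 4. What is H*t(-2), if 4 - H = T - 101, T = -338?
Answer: -443/2 ≈ -221.50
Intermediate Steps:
t(a) = a/4
H = 443 (H = 4 - (-338 - 101) = 4 - 1*(-439) = 4 + 439 = 443)
H*t(-2) = 443*((¼)*(-2)) = 443*(-½) = -443/2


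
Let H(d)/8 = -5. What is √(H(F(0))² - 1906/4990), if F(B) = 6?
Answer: √9957662265/2495 ≈ 39.995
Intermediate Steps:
H(d) = -40 (H(d) = 8*(-5) = -40)
√(H(F(0))² - 1906/4990) = √((-40)² - 1906/4990) = √(1600 - 1906*1/4990) = √(1600 - 953/2495) = √(3991047/2495) = √9957662265/2495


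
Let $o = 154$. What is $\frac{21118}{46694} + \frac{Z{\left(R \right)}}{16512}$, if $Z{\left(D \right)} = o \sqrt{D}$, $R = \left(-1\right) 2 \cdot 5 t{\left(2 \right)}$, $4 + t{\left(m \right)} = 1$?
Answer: $\frac{10559}{23347} + \frac{77 \sqrt{30}}{8256} \approx 0.50335$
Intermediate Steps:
$t{\left(m \right)} = -3$ ($t{\left(m \right)} = -4 + 1 = -3$)
$R = 30$ ($R = \left(-1\right) 2 \cdot 5 \left(-3\right) = \left(-2\right) 5 \left(-3\right) = \left(-10\right) \left(-3\right) = 30$)
$Z{\left(D \right)} = 154 \sqrt{D}$
$\frac{21118}{46694} + \frac{Z{\left(R \right)}}{16512} = \frac{21118}{46694} + \frac{154 \sqrt{30}}{16512} = 21118 \cdot \frac{1}{46694} + 154 \sqrt{30} \cdot \frac{1}{16512} = \frac{10559}{23347} + \frac{77 \sqrt{30}}{8256}$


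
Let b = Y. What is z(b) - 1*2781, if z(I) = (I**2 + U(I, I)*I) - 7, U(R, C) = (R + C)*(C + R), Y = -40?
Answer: -257188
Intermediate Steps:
U(R, C) = (C + R)**2 (U(R, C) = (C + R)*(C + R) = (C + R)**2)
b = -40
z(I) = -7 + I**2 + 4*I**3 (z(I) = (I**2 + (I + I)**2*I) - 7 = (I**2 + (2*I)**2*I) - 7 = (I**2 + (4*I**2)*I) - 7 = (I**2 + 4*I**3) - 7 = -7 + I**2 + 4*I**3)
z(b) - 1*2781 = (-7 + (-40)**2 + 4*(-40)**3) - 1*2781 = (-7 + 1600 + 4*(-64000)) - 2781 = (-7 + 1600 - 256000) - 2781 = -254407 - 2781 = -257188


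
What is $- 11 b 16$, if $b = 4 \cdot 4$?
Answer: $-2816$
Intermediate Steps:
$b = 16$
$- 11 b 16 = \left(-11\right) 16 \cdot 16 = \left(-176\right) 16 = -2816$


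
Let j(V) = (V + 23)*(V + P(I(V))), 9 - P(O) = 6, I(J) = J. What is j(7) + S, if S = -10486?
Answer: -10186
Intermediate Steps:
P(O) = 3 (P(O) = 9 - 1*6 = 9 - 6 = 3)
j(V) = (3 + V)*(23 + V) (j(V) = (V + 23)*(V + 3) = (23 + V)*(3 + V) = (3 + V)*(23 + V))
j(7) + S = (69 + 7**2 + 26*7) - 10486 = (69 + 49 + 182) - 10486 = 300 - 10486 = -10186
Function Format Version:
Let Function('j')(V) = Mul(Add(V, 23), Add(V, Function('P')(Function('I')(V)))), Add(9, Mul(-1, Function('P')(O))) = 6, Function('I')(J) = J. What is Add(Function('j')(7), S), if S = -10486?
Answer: -10186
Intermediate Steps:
Function('P')(O) = 3 (Function('P')(O) = Add(9, Mul(-1, 6)) = Add(9, -6) = 3)
Function('j')(V) = Mul(Add(3, V), Add(23, V)) (Function('j')(V) = Mul(Add(V, 23), Add(V, 3)) = Mul(Add(23, V), Add(3, V)) = Mul(Add(3, V), Add(23, V)))
Add(Function('j')(7), S) = Add(Add(69, Pow(7, 2), Mul(26, 7)), -10486) = Add(Add(69, 49, 182), -10486) = Add(300, -10486) = -10186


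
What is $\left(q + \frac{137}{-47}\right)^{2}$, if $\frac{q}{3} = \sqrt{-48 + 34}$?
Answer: $\frac{\left(-137 + 141 i \sqrt{14}\right)^{2}}{2209} \approx -117.5 - 65.439 i$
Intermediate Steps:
$q = 3 i \sqrt{14}$ ($q = 3 \sqrt{-48 + 34} = 3 \sqrt{-14} = 3 i \sqrt{14} \approx 11.225 i$)
$\left(q + \frac{137}{-47}\right)^{2} = \left(3 i \sqrt{14} + \frac{137}{-47}\right)^{2} = \left(3 i \sqrt{14} + 137 \left(- \frac{1}{47}\right)\right)^{2} = \left(3 i \sqrt{14} - \frac{137}{47}\right)^{2} = \left(- \frac{137}{47} + 3 i \sqrt{14}\right)^{2}$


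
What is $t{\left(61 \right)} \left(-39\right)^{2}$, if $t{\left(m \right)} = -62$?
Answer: $-94302$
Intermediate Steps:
$t{\left(61 \right)} \left(-39\right)^{2} = - 62 \left(-39\right)^{2} = \left(-62\right) 1521 = -94302$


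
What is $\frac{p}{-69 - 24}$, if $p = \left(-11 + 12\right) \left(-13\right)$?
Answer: $\frac{13}{93} \approx 0.13978$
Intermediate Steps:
$p = -13$ ($p = 1 \left(-13\right) = -13$)
$\frac{p}{-69 - 24} = - \frac{13}{-69 - 24} = - \frac{13}{-93} = \left(-13\right) \left(- \frac{1}{93}\right) = \frac{13}{93}$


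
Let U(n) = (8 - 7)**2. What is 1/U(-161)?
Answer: 1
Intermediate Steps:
U(n) = 1 (U(n) = 1**2 = 1)
1/U(-161) = 1/1 = 1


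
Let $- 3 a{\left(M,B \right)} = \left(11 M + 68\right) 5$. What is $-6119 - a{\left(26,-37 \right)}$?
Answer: $-5529$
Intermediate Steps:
$a{\left(M,B \right)} = - \frac{340}{3} - \frac{55 M}{3}$ ($a{\left(M,B \right)} = - \frac{\left(11 M + 68\right) 5}{3} = - \frac{\left(68 + 11 M\right) 5}{3} = - \frac{340 + 55 M}{3} = - \frac{340}{3} - \frac{55 M}{3}$)
$-6119 - a{\left(26,-37 \right)} = -6119 - \left(- \frac{340}{3} - \frac{1430}{3}\right) = -6119 - -590 = -6119 + 590 = -5529$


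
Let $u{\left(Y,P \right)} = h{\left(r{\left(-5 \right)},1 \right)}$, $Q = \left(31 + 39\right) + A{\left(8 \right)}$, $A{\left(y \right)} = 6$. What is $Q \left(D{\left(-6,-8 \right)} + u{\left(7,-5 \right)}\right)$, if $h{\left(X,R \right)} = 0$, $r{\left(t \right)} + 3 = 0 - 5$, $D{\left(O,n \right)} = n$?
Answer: $-608$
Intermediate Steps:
$r{\left(t \right)} = -8$ ($r{\left(t \right)} = -3 + \left(0 - 5\right) = -3 - 5 = -8$)
$Q = 76$ ($Q = \left(31 + 39\right) + 6 = 70 + 6 = 76$)
$u{\left(Y,P \right)} = 0$
$Q \left(D{\left(-6,-8 \right)} + u{\left(7,-5 \right)}\right) = 76 \left(-8 + 0\right) = 76 \left(-8\right) = -608$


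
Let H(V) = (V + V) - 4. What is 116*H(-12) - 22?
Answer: -3270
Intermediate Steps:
H(V) = -4 + 2*V (H(V) = 2*V - 4 = -4 + 2*V)
116*H(-12) - 22 = 116*(-4 + 2*(-12)) - 22 = 116*(-4 - 24) - 22 = 116*(-28) - 22 = -3248 - 22 = -3270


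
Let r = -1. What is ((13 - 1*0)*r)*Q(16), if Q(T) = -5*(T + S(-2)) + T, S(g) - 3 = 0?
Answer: 1027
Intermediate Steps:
S(g) = 3 (S(g) = 3 + 0 = 3)
Q(T) = -15 - 4*T (Q(T) = -5*(T + 3) + T = -5*(3 + T) + T = -(15 + 5*T) + T = (-15 - 5*T) + T = -15 - 4*T)
((13 - 1*0)*r)*Q(16) = ((13 - 1*0)*(-1))*(-15 - 4*16) = ((13 + 0)*(-1))*(-15 - 64) = (13*(-1))*(-79) = -13*(-79) = 1027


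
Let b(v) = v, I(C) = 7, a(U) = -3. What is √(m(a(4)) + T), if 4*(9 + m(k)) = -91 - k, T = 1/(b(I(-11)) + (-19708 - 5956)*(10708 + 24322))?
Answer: 2*I*√6263695883684826138/899009913 ≈ 5.5678*I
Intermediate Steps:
T = -1/899009913 (T = 1/(7 + (-19708 - 5956)*(10708 + 24322)) = 1/(7 - 25664*35030) = 1/(7 - 899009920) = 1/(-899009913) = -1/899009913 ≈ -1.1123e-9)
m(k) = -127/4 - k/4 (m(k) = -9 + (-91 - k)/4 = -9 + (-91/4 - k/4) = -127/4 - k/4)
√(m(a(4)) + T) = √((-127/4 - ¼*(-3)) - 1/899009913) = √((-127/4 + ¾) - 1/899009913) = √(-31 - 1/899009913) = √(-27869307304/899009913) = 2*I*√6263695883684826138/899009913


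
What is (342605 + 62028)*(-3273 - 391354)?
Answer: -159679106891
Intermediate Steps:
(342605 + 62028)*(-3273 - 391354) = 404633*(-394627) = -159679106891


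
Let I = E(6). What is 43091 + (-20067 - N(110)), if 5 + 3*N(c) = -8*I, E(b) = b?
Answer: 69125/3 ≈ 23042.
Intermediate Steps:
I = 6
N(c) = -53/3 (N(c) = -5/3 + (-8*6)/3 = -5/3 + (⅓)*(-48) = -5/3 - 16 = -53/3)
43091 + (-20067 - N(110)) = 43091 + (-20067 - 1*(-53/3)) = 43091 + (-20067 + 53/3) = 43091 - 60148/3 = 69125/3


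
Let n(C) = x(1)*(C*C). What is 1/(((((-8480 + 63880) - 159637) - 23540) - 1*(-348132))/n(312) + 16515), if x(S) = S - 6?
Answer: 97344/1607592089 ≈ 6.0553e-5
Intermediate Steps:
x(S) = -6 + S
n(C) = -5*C² (n(C) = (-6 + 1)*(C*C) = -5*C²)
1/(((((-8480 + 63880) - 159637) - 23540) - 1*(-348132))/n(312) + 16515) = 1/(((((-8480 + 63880) - 159637) - 23540) - 1*(-348132))/((-5*312²)) + 16515) = 1/((((55400 - 159637) - 23540) + 348132)/((-5*97344)) + 16515) = 1/(((-104237 - 23540) + 348132)/(-486720) + 16515) = 1/((-127777 + 348132)*(-1/486720) + 16515) = 1/(220355*(-1/486720) + 16515) = 1/(-44071/97344 + 16515) = 1/(1607592089/97344) = 97344/1607592089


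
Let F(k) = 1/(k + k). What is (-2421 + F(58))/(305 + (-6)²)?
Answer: -280835/39556 ≈ -7.0997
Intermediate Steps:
F(k) = 1/(2*k)
(-2421 + F(58))/(305 + (-6)²) = (-2421 + (½)/58)/(305 + (-6)²) = (-2421 + (½)*(1/58))/(305 + 36) = (-2421 + 1/116)/341 = -280835/116*1/341 = -280835/39556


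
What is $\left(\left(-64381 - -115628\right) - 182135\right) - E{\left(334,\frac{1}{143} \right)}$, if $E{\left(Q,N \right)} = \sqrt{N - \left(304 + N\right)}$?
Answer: $-130888 - 4 i \sqrt{19} \approx -1.3089 \cdot 10^{5} - 17.436 i$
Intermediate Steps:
$E{\left(Q,N \right)} = 4 i \sqrt{19}$ ($E{\left(Q,N \right)} = \sqrt{-304} = 4 i \sqrt{19}$)
$\left(\left(-64381 - -115628\right) - 182135\right) - E{\left(334,\frac{1}{143} \right)} = \left(\left(-64381 - -115628\right) - 182135\right) - 4 i \sqrt{19} = \left(\left(-64381 + 115628\right) - 182135\right) - 4 i \sqrt{19} = \left(51247 - 182135\right) - 4 i \sqrt{19} = -130888 - 4 i \sqrt{19}$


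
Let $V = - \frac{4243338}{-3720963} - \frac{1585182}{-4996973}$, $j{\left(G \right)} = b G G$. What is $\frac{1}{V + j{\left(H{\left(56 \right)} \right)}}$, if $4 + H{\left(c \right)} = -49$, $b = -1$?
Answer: $- \frac{6197850548333}{17400728107272017} \approx -0.00035618$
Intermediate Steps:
$H{\left(c \right)} = -53$ ($H{\left(c \right)} = -4 - 49 = -53$)
$j{\left(G \right)} = - G^{2}$ ($j{\left(G \right)} = - G G = - G^{2}$)
$V = \frac{9034082995380}{6197850548333}$ ($V = \left(-4243338\right) \left(- \frac{1}{3720963}\right) - - \frac{1585182}{4996973} = \frac{1414446}{1240321} + \frac{1585182}{4996973} = \frac{9034082995380}{6197850548333} \approx 1.4576$)
$\frac{1}{V + j{\left(H{\left(56 \right)} \right)}} = \frac{1}{\frac{9034082995380}{6197850548333} - \left(-53\right)^{2}} = \frac{1}{\frac{9034082995380}{6197850548333} - 2809} = \frac{1}{- \frac{17400728107272017}{6197850548333}} = - \frac{6197850548333}{17400728107272017}$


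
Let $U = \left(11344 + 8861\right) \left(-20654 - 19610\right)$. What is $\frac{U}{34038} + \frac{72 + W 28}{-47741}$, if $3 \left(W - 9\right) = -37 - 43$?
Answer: $- \frac{6473153006032}{270834693} \approx -23901.0$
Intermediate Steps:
$W = - \frac{53}{3}$ ($W = 9 + \frac{-37 - 43}{3} = 9 + \frac{1}{3} \left(-80\right) = 9 - \frac{80}{3} = - \frac{53}{3} \approx -17.667$)
$U = -813534120$ ($U = 20205 \left(-40264\right) = -813534120$)
$\frac{U}{34038} + \frac{72 + W 28}{-47741} = - \frac{813534120}{34038} + \frac{72 - \frac{1484}{3}}{-47741} = \left(-813534120\right) \frac{1}{34038} + \left(72 - \frac{1484}{3}\right) \left(- \frac{1}{47741}\right) = - \frac{45196340}{1891} - - \frac{1268}{143223} = - \frac{45196340}{1891} + \frac{1268}{143223} = - \frac{6473153006032}{270834693}$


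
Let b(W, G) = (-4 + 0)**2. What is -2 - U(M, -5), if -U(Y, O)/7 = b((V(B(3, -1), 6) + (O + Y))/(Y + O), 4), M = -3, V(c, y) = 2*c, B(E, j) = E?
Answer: 110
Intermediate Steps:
b(W, G) = 16 (b(W, G) = (-4)**2 = 16)
U(Y, O) = -112 (U(Y, O) = -7*16 = -112)
-2 - U(M, -5) = -2 - 1*(-112) = -2 + 112 = 110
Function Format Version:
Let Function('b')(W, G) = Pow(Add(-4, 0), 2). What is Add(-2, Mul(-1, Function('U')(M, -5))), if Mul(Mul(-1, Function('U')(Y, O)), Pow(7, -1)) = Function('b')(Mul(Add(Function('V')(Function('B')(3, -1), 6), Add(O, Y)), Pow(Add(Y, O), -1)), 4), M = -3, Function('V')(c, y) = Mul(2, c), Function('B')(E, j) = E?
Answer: 110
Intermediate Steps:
Function('b')(W, G) = 16 (Function('b')(W, G) = Pow(-4, 2) = 16)
Function('U')(Y, O) = -112 (Function('U')(Y, O) = Mul(-7, 16) = -112)
Add(-2, Mul(-1, Function('U')(M, -5))) = Add(-2, Mul(-1, -112)) = Add(-2, 112) = 110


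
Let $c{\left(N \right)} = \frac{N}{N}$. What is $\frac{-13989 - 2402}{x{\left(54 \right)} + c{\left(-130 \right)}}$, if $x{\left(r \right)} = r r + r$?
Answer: $- \frac{16391}{2971} \approx -5.517$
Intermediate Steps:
$x{\left(r \right)} = r + r^{2}$ ($x{\left(r \right)} = r^{2} + r = r + r^{2}$)
$c{\left(N \right)} = 1$
$\frac{-13989 - 2402}{x{\left(54 \right)} + c{\left(-130 \right)}} = \frac{-13989 - 2402}{54 \left(1 + 54\right) + 1} = - \frac{16391}{54 \cdot 55 + 1} = - \frac{16391}{2970 + 1} = - \frac{16391}{2971}$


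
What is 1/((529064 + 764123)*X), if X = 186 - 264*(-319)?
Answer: 1/109147569174 ≈ 9.1619e-12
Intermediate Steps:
X = 84402 (X = 186 + 84216 = 84402)
1/((529064 + 764123)*X) = 1/((529064 + 764123)*84402) = (1/84402)/1293187 = (1/1293187)*(1/84402) = 1/109147569174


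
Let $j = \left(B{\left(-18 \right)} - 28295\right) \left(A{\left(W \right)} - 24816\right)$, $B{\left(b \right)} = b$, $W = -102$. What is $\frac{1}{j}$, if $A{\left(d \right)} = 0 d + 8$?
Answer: $\frac{1}{702388904} \approx 1.4237 \cdot 10^{-9}$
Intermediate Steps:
$A{\left(d \right)} = 8$ ($A{\left(d \right)} = 0 + 8 = 8$)
$j = 702388904$ ($j = \left(-18 - 28295\right) \left(8 - 24816\right) = \left(-28313\right) \left(-24808\right) = 702388904$)
$\frac{1}{j} = \frac{1}{702388904}$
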